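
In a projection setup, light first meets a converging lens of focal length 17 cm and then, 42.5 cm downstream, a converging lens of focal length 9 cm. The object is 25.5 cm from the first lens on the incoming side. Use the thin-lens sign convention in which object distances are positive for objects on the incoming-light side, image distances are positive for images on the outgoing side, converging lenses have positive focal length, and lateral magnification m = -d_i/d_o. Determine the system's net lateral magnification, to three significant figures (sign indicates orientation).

-1.03

Applying the thin-lens equation to the first lens, 1/17 = 1/25.5 + 1/d_i1, which gives d_i1 = 51.000 cm.
Its lateral magnification is m_1 = -d_i1/d_o1 = -(51.000)/25.5 = -2.0000.
Since 51.000 cm > 42.5 cm, the first image lies past the second lens and serves as a virtual object: d_o2 = L - d_i1 = -8.500 cm.
Applying the thin-lens equation again with f_2 = 9 cm and d_o2 = -8.500 cm gives d_i2 = 4.371 cm.
m_2 = -(4.371)/(-8.500) = 0.5143.
Total m = m_1 x m_2 = (-2.0000)(0.5143) = -1.0286.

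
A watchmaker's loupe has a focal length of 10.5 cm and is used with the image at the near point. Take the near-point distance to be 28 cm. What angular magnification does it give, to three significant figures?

M = 1 + D/f = 1 + 28/10.5 = 3.667.

3.67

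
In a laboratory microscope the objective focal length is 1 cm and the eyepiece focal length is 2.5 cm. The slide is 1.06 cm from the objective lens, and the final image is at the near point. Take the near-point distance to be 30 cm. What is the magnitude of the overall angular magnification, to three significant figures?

217

Objective: 1/d_i = 1/f_obj - 1/d_o = 1/1 - 1/1.06 = 0.05660 cm^-1, so d_i = 17.667 cm.
m_obj = -d_i/d_o = -17.667/1.06 = -16.667.
Eyepiece angular magnification (image at near point): M_eye = 1 + D/f_e = 1 + 30/2.5 = 13.000.
Overall M = m_obj x M_eye = (-16.667)(13.000) = -216.67.
|M| = 216.67.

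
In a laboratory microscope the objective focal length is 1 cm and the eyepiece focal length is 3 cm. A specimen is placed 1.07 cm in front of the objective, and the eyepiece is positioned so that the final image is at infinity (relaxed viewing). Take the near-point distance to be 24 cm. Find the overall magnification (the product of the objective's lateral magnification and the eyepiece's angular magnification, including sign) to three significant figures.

-114

Objective: 1/d_i = 1/f_obj - 1/d_o = 1/1 - 1/1.07 = 0.06542 cm^-1, so d_i = 15.286 cm.
m_obj = -d_i/d_o = -15.286/1.07 = -14.286.
Eyepiece angular magnification (image at infinity): M_eye = D/f_e = 24/3 = 8.000.
Overall M = m_obj x M_eye = (-14.286)(8.000) = -114.29.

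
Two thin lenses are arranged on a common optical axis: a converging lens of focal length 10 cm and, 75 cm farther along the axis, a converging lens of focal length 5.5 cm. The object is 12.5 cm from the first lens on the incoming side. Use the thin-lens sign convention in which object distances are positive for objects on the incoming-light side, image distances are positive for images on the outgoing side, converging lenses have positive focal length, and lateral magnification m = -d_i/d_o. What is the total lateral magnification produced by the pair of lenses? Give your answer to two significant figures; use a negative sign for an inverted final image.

1.1

Lens 1: 1/d_i1 = 1/f_1 - 1/d_o1 = 1/10 - 1/12.5 = 0.02000 cm^-1, so d_i1 = 50.000 cm.
m_1 = -(50.000)/12.5 = -4.0000.
That image sits 25.000 cm in front of the second lens, so d_o2 = 25.000 cm.
Lens 2: 1/d_i2 = 1/f_2 - 1/d_o2 = 1/5.5 - 1/(25.000) = 0.14182 cm^-1, so d_i2 = 7.051 cm.
m_2 = -(7.051)/(25.000) = -0.2821.
The system's lateral magnification is m_1 m_2 = (-4.0000)(-0.2821) = 1.1282.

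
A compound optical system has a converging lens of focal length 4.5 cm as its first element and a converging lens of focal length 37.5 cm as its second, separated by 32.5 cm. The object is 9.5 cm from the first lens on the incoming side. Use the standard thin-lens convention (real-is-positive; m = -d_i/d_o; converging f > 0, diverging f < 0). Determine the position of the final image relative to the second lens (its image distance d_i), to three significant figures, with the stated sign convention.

-66.3 cm

Lens 1: 1/d_i1 = 1/f_1 - 1/d_o1 = 1/4.5 - 1/9.5 = 0.11696 cm^-1, so d_i1 = 8.550 cm.
That image sits 23.950 cm in front of the second lens, so d_o2 = 23.950 cm.
Lens 2: 1/d_i2 = 1/f_2 - 1/d_o2 = 1/37.5 - 1/(23.950) = -0.01509 cm^-1, so d_i2 = -66.282 cm.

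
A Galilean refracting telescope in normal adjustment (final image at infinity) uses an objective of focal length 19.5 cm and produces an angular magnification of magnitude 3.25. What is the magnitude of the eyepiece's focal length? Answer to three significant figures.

6.00 cm

|M| = f_obj/|f_eye|, so |f_eye| = f_obj/|M| = 19.5/3.25 = 6.000 cm.
(The eyepiece is diverging, so its signed focal length is -6.000 cm.)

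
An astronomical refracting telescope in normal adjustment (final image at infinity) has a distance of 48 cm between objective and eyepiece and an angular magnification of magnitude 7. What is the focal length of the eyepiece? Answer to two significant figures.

In normal adjustment the tube length equals f_obj + f_eye and |M| = f_obj/f_eye.
So f_obj = 7 f_eye and 7 f_eye + f_eye = 48 cm, giving f_eye = 48/8 = 6.000 cm and f_obj = 42.000 cm.

6.0 cm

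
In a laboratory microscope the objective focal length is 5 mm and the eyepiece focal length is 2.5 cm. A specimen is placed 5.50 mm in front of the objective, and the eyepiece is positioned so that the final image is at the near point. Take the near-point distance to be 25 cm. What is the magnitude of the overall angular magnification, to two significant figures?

Convert to cm: f_obj = 5 mm = 0.5 cm; d_o = 5.50 mm = 0.55 cm.
Objective: 1/d_i = 1/f_obj - 1/d_o = 1/0.5 - 1/0.55 = 0.18182 cm^-1, so d_i = 5.500 cm.
m_obj = -d_i/d_o = -5.500/0.55 = -10.000.
Eyepiece angular magnification (image at near point): M_eye = 1 + D/f_e = 1 + 25/2.5 = 11.000.
Overall M = m_obj x M_eye = (-10.000)(11.000) = -110.00.
|M| = 110.00.

110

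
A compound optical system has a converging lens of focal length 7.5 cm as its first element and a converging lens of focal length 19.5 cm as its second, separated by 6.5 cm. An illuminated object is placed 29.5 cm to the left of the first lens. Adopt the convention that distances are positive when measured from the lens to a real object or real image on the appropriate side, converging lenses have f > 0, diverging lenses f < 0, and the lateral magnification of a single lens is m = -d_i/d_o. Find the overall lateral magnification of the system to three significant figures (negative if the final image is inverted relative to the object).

Applying the thin-lens equation to the first lens, 1/7.5 = 1/29.5 + 1/d_i1, which gives d_i1 = 10.057 cm.
Its lateral magnification is m_1 = -d_i1/d_o1 = -(10.057)/29.5 = -0.3409.
Since 10.057 cm > 6.5 cm, the first image lies past the second lens and serves as a virtual object: d_o2 = L - d_i1 = -3.557 cm.
Applying the thin-lens equation again with f_2 = 19.5 cm and d_o2 = -3.557 cm gives d_i2 = 3.008 cm.
m_2 = -(3.008)/(-3.557) = 0.8457.
Overall magnification: m = m_1 m_2 = -0.2883.

-0.288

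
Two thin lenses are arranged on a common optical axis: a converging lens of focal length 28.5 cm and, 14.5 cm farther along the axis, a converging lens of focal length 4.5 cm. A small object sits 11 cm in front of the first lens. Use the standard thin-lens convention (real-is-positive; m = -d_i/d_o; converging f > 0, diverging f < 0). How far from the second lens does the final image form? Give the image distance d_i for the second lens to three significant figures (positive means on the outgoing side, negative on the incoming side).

Applying the thin-lens equation to the first lens, 1/28.5 = 1/11 + 1/d_i1, which gives d_i1 = -17.914 cm.
The intermediate image is virtual, 17.914 cm to the left of lens 1, so d_o2 = L - d_i1 = 14.5 - (-17.914) = 32.414 cm.
Applying the thin-lens equation again with f_2 = 4.5 cm and d_o2 = 32.414 cm gives d_i2 = 5.225 cm.

5.23 cm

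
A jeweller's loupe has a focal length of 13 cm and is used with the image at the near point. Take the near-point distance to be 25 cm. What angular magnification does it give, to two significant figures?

M = 1 + D/f = 1 + 25/13 = 2.923.

2.9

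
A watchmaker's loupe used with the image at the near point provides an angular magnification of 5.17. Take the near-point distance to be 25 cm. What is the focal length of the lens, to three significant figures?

6.00 cm

For the image at the near point, M = 1 + D/f.
f = D/(M - 1) = 25/(5.17 - 1) = 5.995 cm.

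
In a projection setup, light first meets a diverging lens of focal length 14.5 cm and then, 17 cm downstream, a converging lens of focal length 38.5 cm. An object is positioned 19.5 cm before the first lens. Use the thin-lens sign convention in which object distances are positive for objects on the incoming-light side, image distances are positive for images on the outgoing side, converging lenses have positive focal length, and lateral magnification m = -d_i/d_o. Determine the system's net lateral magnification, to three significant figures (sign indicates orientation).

1.25

Lens 1: 1/d_i1 = 1/f_1 - 1/d_o1 = 1/(-14.5) - 1/19.5 = -0.12025 cm^-1, so d_i1 = -8.316 cm.
m_1 = -(-8.316)/19.5 = 0.4265.
The intermediate image is virtual, 8.316 cm to the left of lens 1, so d_o2 = L - d_i1 = 17 - (-8.316) = 25.316 cm.
Lens 2: 1/d_i2 = 1/f_2 - 1/d_o2 = 1/38.5 - 1/(25.316) = -0.01353 cm^-1, so d_i2 = -73.929 cm.
m_2 = -(-73.929)/(25.316) = 2.9202.
Total m = m_1 x m_2 = (0.4265)(2.9202) = 1.2454.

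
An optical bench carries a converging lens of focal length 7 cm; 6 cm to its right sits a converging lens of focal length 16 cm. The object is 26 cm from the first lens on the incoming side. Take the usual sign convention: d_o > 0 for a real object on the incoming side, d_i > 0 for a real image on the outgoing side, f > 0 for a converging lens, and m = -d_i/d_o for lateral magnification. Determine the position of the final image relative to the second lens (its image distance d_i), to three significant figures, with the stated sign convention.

2.92 cm

Lens 1: 1/d_i1 = 1/f_1 - 1/d_o1 = 1/7 - 1/26 = 0.10440 cm^-1, so d_i1 = 9.579 cm.
This image would form 9.579 cm past lens 1, i.e. 3.579 cm beyond lens 2, so it is a virtual object for lens 2: d_o2 = 6 - 9.579 = -3.579 cm.
Lens 2: 1/d_i2 = 1/f_2 - 1/d_o2 = 1/16 - 1/(-3.579) = 0.34191 cm^-1, so d_i2 = 2.925 cm.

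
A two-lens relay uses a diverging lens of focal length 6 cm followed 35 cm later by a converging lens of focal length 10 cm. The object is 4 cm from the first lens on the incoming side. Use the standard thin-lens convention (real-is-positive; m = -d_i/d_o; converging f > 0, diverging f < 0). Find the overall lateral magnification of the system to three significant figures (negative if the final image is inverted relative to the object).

Lens 1: 1/d_i1 = 1/f_1 - 1/d_o1 = 1/(-6) - 1/4 = -0.41667 cm^-1, so d_i1 = -2.400 cm.
m_1 = -(-2.400)/4 = 0.6000.
The intermediate image is virtual, 2.400 cm to the left of lens 1, so d_o2 = L - d_i1 = 35 - (-2.400) = 37.400 cm.
Lens 2: 1/d_i2 = 1/f_2 - 1/d_o2 = 1/10 - 1/(37.400) = 0.07326 cm^-1, so d_i2 = 13.650 cm.
m_2 = -(13.650)/(37.400) = -0.3650.
The system's lateral magnification is m_1 m_2 = (0.6000)(-0.3650) = -0.2190.

-0.219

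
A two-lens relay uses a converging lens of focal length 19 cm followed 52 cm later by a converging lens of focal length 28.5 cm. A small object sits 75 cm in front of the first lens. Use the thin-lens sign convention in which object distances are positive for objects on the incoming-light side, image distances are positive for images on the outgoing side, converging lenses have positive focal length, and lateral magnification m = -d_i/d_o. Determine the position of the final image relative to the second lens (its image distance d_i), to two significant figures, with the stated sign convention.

-390 cm

Applying the thin-lens equation to the first lens, 1/19 = 1/75 + 1/d_i1, which gives d_i1 = 25.446 cm.
That image sits 26.554 cm in front of the second lens, so d_o2 = 26.554 cm.
Applying the thin-lens equation again with f_2 = 28.5 cm and d_o2 = 26.554 cm gives d_i2 = -388.803 cm.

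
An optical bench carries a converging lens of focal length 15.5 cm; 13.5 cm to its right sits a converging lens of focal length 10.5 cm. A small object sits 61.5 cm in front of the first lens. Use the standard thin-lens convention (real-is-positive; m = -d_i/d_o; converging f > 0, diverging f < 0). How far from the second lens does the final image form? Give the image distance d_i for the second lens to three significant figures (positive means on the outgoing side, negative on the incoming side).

First lens: d_i1 = 1/(1/15.5 - 1/61.5) = 20.723 cm.
Since 20.723 cm > 13.5 cm, the first image lies past the second lens and serves as a virtual object: d_o2 = L - d_i1 = -7.223 cm.
Second lens: d_i2 = 1/(1/10.5 - 1/(-7.223)) = 4.279 cm.

4.28 cm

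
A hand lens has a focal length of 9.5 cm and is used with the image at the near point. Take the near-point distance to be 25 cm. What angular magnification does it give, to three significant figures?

M = 1 + D/f = 1 + 25/9.5 = 3.632.

3.63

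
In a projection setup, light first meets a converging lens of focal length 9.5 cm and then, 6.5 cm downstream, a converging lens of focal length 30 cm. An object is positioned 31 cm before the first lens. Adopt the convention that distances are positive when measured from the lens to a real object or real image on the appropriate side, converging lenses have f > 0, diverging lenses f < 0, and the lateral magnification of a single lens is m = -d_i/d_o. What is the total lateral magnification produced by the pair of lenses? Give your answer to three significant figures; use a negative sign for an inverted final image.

-0.356

Applying the thin-lens equation to the first lens, 1/9.5 = 1/31 + 1/d_i1, which gives d_i1 = 13.698 cm.
Its lateral magnification is m_1 = -d_i1/d_o1 = -(13.698)/31 = -0.4419.
Since 13.698 cm > 6.5 cm, the first image lies past the second lens and serves as a virtual object: d_o2 = L - d_i1 = -7.198 cm.
Applying the thin-lens equation again with f_2 = 30 cm and d_o2 = -7.198 cm gives d_i2 = 5.805 cm.
m_2 = -(5.805)/(-7.198) = 0.8065.
The system's lateral magnification is m_1 m_2 = (-0.4419)(0.8065) = -0.3564.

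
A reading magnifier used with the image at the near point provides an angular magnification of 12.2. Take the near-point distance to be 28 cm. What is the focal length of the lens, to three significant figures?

2.50 cm

For the image at the near point, M = 1 + D/f.
f = D/(M - 1) = 28/(12.2 - 1) = 2.500 cm.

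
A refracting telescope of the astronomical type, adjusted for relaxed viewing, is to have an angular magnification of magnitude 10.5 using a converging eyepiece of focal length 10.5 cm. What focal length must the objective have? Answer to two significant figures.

110 cm

|M| = f_obj/|f_eye|, so f_obj = |M| x |f_eye| = 10.5 x 10.5 = 110.250 cm.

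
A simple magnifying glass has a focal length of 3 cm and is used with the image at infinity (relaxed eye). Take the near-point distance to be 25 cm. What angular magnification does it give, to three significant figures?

8.33

M = D/f = 25/3 = 8.333.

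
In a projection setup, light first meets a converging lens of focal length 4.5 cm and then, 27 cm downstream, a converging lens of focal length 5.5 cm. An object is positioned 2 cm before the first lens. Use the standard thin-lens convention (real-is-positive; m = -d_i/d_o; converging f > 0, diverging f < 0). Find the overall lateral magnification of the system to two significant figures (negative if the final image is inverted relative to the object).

First lens: d_i1 = 1/(1/4.5 - 1/2) = -3.600 cm.
m_1 = -(-3.600)/2 = 1.8000.
With d_i1 < 0 the first image is virtual and lies on the object side; the object distance for lens 2 is d_o2 = 27 - (-3.600) = 30.600 cm.
Second lens: d_i2 = 1/(1/5.5 - 1/(30.600)) = 6.705 cm.
m_2 = -(6.705)/(30.600) = -0.2191.
The system's lateral magnification is m_1 m_2 = (1.8000)(-0.2191) = -0.3944.

-0.39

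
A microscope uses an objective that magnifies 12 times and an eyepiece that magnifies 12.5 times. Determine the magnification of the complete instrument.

150

The overall magnification of a compound microscope is the product of the objective and eyepiece magnifications:
M = M_obj x M_eye = 12 x 12.5 = 150.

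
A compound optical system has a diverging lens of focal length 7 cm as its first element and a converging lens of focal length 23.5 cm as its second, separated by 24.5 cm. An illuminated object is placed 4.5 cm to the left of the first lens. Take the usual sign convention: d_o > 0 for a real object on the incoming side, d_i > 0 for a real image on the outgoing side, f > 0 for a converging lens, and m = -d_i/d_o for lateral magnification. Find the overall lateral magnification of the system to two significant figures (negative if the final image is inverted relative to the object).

Applying the thin-lens equation to the first lens, 1/(-7) = 1/4.5 + 1/d_i1, which gives d_i1 = -2.739 cm.
Its lateral magnification is m_1 = -d_i1/d_o1 = -(-2.739)/4.5 = 0.6087.
With d_i1 < 0 the first image is virtual and lies on the object side; the object distance for lens 2 is d_o2 = 24.5 - (-2.739) = 27.239 cm.
Applying the thin-lens equation again with f_2 = 23.5 cm and d_o2 = 27.239 cm gives d_i2 = 171.195 cm.
m_2 = -(171.195)/(27.239) = -6.2849.
The system's lateral magnification is m_1 m_2 = (0.6087)(-6.2849) = -3.8256.

-3.8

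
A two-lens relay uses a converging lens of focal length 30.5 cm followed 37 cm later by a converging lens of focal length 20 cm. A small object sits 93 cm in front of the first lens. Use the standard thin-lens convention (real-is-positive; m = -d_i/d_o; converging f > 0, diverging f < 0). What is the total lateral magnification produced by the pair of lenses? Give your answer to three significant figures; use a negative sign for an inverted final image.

-0.344

First lens: d_i1 = 1/(1/30.5 - 1/93) = 45.384 cm.
m_1 = -(45.384)/93 = -0.4880.
This image would form 45.384 cm past lens 1, i.e. 8.384 cm beyond lens 2, so it is a virtual object for lens 2: d_o2 = 37 - 45.384 = -8.384 cm.
Second lens: d_i2 = 1/(1/20 - 1/(-8.384)) = 5.908 cm.
m_2 = -(5.908)/(-8.384) = 0.7046.
The system's lateral magnification is m_1 m_2 = (-0.4880)(0.7046) = -0.3439.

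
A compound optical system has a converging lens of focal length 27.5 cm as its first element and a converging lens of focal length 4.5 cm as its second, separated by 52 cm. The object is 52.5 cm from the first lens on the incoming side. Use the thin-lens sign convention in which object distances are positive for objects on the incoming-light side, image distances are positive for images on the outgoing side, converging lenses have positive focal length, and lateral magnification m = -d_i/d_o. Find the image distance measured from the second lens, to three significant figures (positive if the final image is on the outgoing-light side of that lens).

2.52 cm

First lens: d_i1 = 1/(1/27.5 - 1/52.5) = 57.750 cm.
Since 57.750 cm > 52 cm, the first image lies past the second lens and serves as a virtual object: d_o2 = L - d_i1 = -5.750 cm.
Second lens: d_i2 = 1/(1/4.5 - 1/(-5.750)) = 2.524 cm.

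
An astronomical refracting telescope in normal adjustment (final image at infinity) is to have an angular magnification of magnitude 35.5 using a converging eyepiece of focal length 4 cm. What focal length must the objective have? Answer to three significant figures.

142 cm

|M| = f_obj/|f_eye|, so f_obj = |M| x |f_eye| = 35.5 x 4 = 142.000 cm.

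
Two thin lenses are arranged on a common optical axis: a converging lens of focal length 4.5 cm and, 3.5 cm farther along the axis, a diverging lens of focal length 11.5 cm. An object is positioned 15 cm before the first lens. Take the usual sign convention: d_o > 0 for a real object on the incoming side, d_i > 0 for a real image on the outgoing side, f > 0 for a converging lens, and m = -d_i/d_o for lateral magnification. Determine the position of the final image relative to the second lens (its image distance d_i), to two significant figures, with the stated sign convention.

Applying the thin-lens equation to the first lens, 1/4.5 = 1/15 + 1/d_i1, which gives d_i1 = 6.429 cm.
This image would form 6.429 cm past lens 1, i.e. 2.929 cm beyond lens 2, so it is a virtual object for lens 2: d_o2 = 3.5 - 6.429 = -2.929 cm.
Applying the thin-lens equation again with f_2 = -11.5 cm and d_o2 = -2.929 cm gives d_i2 = 3.929 cm.

3.9 cm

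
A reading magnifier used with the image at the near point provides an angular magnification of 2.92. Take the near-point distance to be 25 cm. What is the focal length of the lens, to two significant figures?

13 cm

For the image at the near point, M = 1 + D/f.
f = D/(M - 1) = 25/(2.92 - 1) = 13.021 cm.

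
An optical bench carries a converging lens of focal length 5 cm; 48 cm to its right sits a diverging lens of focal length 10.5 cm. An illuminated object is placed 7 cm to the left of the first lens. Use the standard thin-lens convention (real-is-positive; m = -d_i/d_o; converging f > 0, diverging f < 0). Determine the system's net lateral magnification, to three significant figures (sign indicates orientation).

-0.640

First lens: d_i1 = 1/(1/5 - 1/7) = 17.500 cm.
m_1 = -(17.500)/7 = -2.5000.
That image sits 30.500 cm in front of the second lens, so d_o2 = 30.500 cm.
Second lens: d_i2 = 1/(1/(-10.5) - 1/(30.500)) = -7.811 cm.
m_2 = -(-7.811)/(30.500) = 0.2561.
Overall magnification: m = m_1 m_2 = -0.6402.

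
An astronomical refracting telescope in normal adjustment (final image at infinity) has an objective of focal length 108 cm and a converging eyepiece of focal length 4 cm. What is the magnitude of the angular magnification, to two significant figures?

|M| = f_obj/|f_eye| = 108/4 = 27.000.

27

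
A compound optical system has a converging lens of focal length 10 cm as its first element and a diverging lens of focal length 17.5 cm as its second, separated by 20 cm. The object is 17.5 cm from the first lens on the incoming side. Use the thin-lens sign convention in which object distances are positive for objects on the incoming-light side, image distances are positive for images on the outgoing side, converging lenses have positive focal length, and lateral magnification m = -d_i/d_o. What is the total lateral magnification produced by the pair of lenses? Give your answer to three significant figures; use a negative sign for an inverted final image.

Applying the thin-lens equation to the first lens, 1/10 = 1/17.5 + 1/d_i1, which gives d_i1 = 23.333 cm.
Its lateral magnification is m_1 = -d_i1/d_o1 = -(23.333)/17.5 = -1.3333.
Since 23.333 cm > 20 cm, the first image lies past the second lens and serves as a virtual object: d_o2 = L - d_i1 = -3.333 cm.
Applying the thin-lens equation again with f_2 = -17.5 cm and d_o2 = -3.333 cm gives d_i2 = 4.118 cm.
m_2 = -(4.118)/(-3.333) = 1.2353.
The system's lateral magnification is m_1 m_2 = (-1.3333)(1.2353) = -1.6471.

-1.65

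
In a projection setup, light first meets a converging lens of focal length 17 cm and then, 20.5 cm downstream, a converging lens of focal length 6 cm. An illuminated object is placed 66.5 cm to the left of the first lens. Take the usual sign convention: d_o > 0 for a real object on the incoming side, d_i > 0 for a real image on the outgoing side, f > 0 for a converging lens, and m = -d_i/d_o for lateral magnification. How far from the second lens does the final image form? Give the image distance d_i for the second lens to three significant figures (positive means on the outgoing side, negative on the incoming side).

1.68 cm

Applying the thin-lens equation to the first lens, 1/17 = 1/66.5 + 1/d_i1, which gives d_i1 = 22.838 cm.
This image would form 22.838 cm past lens 1, i.e. 2.338 cm beyond lens 2, so it is a virtual object for lens 2: d_o2 = 20.5 - 22.838 = -2.338 cm.
Applying the thin-lens equation again with f_2 = 6 cm and d_o2 = -2.338 cm gives d_i2 = 1.683 cm.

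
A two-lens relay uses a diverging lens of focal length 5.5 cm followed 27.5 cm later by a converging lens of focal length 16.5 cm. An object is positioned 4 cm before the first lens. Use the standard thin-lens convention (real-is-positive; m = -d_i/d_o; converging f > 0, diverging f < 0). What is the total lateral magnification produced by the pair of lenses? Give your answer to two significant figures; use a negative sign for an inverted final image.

-0.72

Applying the thin-lens equation to the first lens, 1/(-5.5) = 1/4 + 1/d_i1, which gives d_i1 = -2.316 cm.
Its lateral magnification is m_1 = -d_i1/d_o1 = -(-2.316)/4 = 0.5789.
With d_i1 < 0 the first image is virtual and lies on the object side; the object distance for lens 2 is d_o2 = 27.5 - (-2.316) = 29.816 cm.
Applying the thin-lens equation again with f_2 = 16.5 cm and d_o2 = 29.816 cm gives d_i2 = 36.946 cm.
m_2 = -(36.946)/(29.816) = -1.2391.
The system's lateral magnification is m_1 m_2 = (0.5789)(-1.2391) = -0.7174.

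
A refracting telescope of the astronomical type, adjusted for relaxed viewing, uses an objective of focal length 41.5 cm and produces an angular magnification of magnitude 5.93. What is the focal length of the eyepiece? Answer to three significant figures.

|M| = f_obj/f_eye, so f_eye = f_obj/|M| = 41.5/5.93 = 6.998 cm.

7.00 cm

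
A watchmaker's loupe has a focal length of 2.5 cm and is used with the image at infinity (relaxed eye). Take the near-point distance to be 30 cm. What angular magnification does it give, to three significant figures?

12.0

M = D/f = 30/2.5 = 12.000.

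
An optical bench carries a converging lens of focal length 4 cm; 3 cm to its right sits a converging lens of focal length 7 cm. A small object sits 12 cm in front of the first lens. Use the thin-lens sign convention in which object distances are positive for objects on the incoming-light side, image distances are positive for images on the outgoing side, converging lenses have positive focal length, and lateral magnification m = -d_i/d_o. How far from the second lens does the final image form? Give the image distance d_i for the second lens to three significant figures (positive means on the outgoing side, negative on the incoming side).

2.10 cm

Applying the thin-lens equation to the first lens, 1/4 = 1/12 + 1/d_i1, which gives d_i1 = 6.000 cm.
Since 6.000 cm > 3 cm, the first image lies past the second lens and serves as a virtual object: d_o2 = L - d_i1 = -3.000 cm.
Applying the thin-lens equation again with f_2 = 7 cm and d_o2 = -3.000 cm gives d_i2 = 2.100 cm.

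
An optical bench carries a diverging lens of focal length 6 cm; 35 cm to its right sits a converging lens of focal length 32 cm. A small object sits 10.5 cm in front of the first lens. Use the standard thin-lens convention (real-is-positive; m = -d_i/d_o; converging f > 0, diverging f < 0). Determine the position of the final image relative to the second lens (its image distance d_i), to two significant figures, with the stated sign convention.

180 cm

First lens: d_i1 = 1/(1/(-6) - 1/10.5) = -3.818 cm.
With d_i1 < 0 the first image is virtual and lies on the object side; the object distance for lens 2 is d_o2 = 35 - (-3.818) = 38.818 cm.
Second lens: d_i2 = 1/(1/32 - 1/(38.818)) = 182.187 cm.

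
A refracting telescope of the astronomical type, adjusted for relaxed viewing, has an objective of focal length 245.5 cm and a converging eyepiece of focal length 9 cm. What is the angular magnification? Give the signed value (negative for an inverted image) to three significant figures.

-27.3

M = -f_obj/f_eye = -245.5/(9) = -27.278.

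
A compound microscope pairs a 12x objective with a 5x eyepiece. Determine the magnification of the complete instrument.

60

The overall magnification of a compound microscope is the product of the objective and eyepiece magnifications:
M = M_obj x M_eye = 12 x 5 = 60.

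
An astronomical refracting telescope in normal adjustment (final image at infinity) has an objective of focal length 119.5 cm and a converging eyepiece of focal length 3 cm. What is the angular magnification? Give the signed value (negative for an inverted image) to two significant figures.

M = -f_obj/f_eye = -119.5/(3) = -39.833.

-40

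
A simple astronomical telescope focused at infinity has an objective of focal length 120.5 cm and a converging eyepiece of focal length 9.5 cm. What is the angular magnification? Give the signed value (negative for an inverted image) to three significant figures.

M = -f_obj/f_eye = -120.5/(9.5) = -12.684.

-12.7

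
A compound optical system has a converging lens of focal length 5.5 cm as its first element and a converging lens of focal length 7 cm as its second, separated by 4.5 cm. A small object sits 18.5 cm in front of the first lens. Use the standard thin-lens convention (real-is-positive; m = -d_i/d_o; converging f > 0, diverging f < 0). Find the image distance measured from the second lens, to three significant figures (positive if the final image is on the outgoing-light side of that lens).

2.26 cm

First lens: d_i1 = 1/(1/5.5 - 1/18.5) = 7.827 cm.
This image would form 7.827 cm past lens 1, i.e. 3.327 cm beyond lens 2, so it is a virtual object for lens 2: d_o2 = 4.5 - 7.827 = -3.327 cm.
Second lens: d_i2 = 1/(1/7 - 1/(-3.327)) = 2.255 cm.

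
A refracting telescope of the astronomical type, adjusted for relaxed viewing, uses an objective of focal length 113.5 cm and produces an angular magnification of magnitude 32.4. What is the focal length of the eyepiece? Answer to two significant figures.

3.5 cm

|M| = f_obj/f_eye, so f_eye = f_obj/|M| = 113.5/32.4 = 3.503 cm.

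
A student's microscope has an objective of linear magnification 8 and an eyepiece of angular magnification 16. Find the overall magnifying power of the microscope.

The overall magnification of a compound microscope is the product of the objective and eyepiece magnifications:
M = M_obj x M_eye = 8 x 16 = 128.

128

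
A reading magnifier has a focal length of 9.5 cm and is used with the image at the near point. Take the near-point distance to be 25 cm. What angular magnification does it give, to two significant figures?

3.6

M = 1 + D/f = 1 + 25/9.5 = 3.632.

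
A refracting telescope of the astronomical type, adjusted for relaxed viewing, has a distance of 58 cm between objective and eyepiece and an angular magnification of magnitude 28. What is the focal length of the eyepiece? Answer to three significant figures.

2.00 cm

In normal adjustment the tube length equals f_obj + f_eye and |M| = f_obj/f_eye.
So f_obj = 28 f_eye and 28 f_eye + f_eye = 58 cm, giving f_eye = 58/29 = 2.000 cm and f_obj = 56.000 cm.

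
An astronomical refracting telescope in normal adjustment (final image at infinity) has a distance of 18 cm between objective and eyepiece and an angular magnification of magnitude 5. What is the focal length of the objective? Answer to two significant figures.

15 cm

In normal adjustment the tube length equals f_obj + f_eye and |M| = f_obj/f_eye.
So f_obj = 5 f_eye and 5 f_eye + f_eye = 18 cm, giving f_eye = 18/6 = 3.000 cm and f_obj = 15.000 cm.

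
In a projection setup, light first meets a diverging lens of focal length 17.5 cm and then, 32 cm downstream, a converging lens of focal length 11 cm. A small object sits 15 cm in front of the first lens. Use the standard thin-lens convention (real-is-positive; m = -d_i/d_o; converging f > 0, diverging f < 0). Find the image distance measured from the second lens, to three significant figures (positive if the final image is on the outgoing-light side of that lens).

15.2 cm

First lens: d_i1 = 1/(1/(-17.5) - 1/15) = -8.077 cm.
The intermediate image is virtual, 8.077 cm to the left of lens 1, so d_o2 = L - d_i1 = 32 - (-8.077) = 40.077 cm.
Second lens: d_i2 = 1/(1/11 - 1/(40.077)) = 15.161 cm.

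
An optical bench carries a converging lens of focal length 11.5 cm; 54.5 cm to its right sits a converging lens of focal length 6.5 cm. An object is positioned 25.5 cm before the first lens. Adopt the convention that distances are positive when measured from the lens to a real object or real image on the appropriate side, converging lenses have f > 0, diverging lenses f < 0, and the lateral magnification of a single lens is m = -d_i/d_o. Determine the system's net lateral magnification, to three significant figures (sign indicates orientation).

0.197

Lens 1: 1/d_i1 = 1/f_1 - 1/d_o1 = 1/11.5 - 1/25.5 = 0.04774 cm^-1, so d_i1 = 20.946 cm.
m_1 = -(20.946)/25.5 = -0.8214.
Object distance for lens 2: d_o2 = 54.5 - 20.946 = 33.554 cm.
Lens 2: 1/d_i2 = 1/f_2 - 1/d_o2 = 1/6.5 - 1/(33.554) = 0.12404 cm^-1, so d_i2 = 8.062 cm.
m_2 = -(8.062)/(33.554) = -0.2403.
Total m = m_1 x m_2 = (-0.8214)(-0.2403) = 0.1974.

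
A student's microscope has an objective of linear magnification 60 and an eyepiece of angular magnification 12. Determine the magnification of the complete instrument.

720

The overall magnification of a compound microscope is the product of the objective and eyepiece magnifications:
M = M_obj x M_eye = 60 x 12 = 720.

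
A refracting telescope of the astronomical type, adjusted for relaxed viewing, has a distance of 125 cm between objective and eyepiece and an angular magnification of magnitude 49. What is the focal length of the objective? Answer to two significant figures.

In normal adjustment the tube length equals f_obj + f_eye and |M| = f_obj/f_eye.
So f_obj = 49 f_eye and 49 f_eye + f_eye = 125 cm, giving f_eye = 125/50 = 2.500 cm and f_obj = 122.500 cm.

120 cm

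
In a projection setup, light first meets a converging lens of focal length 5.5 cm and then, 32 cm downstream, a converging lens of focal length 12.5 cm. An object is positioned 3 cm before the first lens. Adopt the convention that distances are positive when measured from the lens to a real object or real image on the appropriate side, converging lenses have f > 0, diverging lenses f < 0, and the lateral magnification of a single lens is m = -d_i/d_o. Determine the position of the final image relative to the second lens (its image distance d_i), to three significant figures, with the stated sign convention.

18.5 cm

Lens 1: 1/d_i1 = 1/f_1 - 1/d_o1 = 1/5.5 - 1/3 = -0.15152 cm^-1, so d_i1 = -6.600 cm.
With d_i1 < 0 the first image is virtual and lies on the object side; the object distance for lens 2 is d_o2 = 32 - (-6.600) = 38.600 cm.
Lens 2: 1/d_i2 = 1/f_2 - 1/d_o2 = 1/12.5 - 1/(38.600) = 0.05409 cm^-1, so d_i2 = 18.487 cm.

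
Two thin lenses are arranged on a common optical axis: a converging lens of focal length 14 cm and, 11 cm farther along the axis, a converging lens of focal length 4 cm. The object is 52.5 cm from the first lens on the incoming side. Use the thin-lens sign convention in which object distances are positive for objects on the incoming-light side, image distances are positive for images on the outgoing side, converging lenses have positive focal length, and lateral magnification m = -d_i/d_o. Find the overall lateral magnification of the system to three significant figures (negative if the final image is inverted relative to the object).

-0.120

Applying the thin-lens equation to the first lens, 1/14 = 1/52.5 + 1/d_i1, which gives d_i1 = 19.091 cm.
Its lateral magnification is m_1 = -d_i1/d_o1 = -(19.091)/52.5 = -0.3636.
This image would form 19.091 cm past lens 1, i.e. 8.091 cm beyond lens 2, so it is a virtual object for lens 2: d_o2 = 11 - 19.091 = -8.091 cm.
Applying the thin-lens equation again with f_2 = 4 cm and d_o2 = -8.091 cm gives d_i2 = 2.677 cm.
m_2 = -(2.677)/(-8.091) = 0.3308.
Overall magnification: m = m_1 m_2 = -0.1203.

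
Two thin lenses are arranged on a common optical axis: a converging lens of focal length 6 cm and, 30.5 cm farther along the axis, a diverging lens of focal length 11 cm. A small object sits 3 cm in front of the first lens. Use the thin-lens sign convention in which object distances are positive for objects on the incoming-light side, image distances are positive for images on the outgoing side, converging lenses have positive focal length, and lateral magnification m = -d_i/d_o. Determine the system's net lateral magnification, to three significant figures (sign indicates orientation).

0.463

Applying the thin-lens equation to the first lens, 1/6 = 1/3 + 1/d_i1, which gives d_i1 = -6.000 cm.
Its lateral magnification is m_1 = -d_i1/d_o1 = -(-6.000)/3 = 2.0000.
With d_i1 < 0 the first image is virtual and lies on the object side; the object distance for lens 2 is d_o2 = 30.5 - (-6.000) = 36.500 cm.
Applying the thin-lens equation again with f_2 = -11 cm and d_o2 = 36.500 cm gives d_i2 = -8.453 cm.
m_2 = -(-8.453)/(36.500) = 0.2316.
Overall magnification: m = m_1 m_2 = 0.4632.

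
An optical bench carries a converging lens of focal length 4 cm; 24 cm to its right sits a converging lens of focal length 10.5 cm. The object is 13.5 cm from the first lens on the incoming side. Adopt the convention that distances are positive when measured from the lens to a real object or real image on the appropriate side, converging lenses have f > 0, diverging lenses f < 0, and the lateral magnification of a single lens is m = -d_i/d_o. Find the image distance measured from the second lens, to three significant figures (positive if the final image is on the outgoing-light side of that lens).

24.6 cm

Applying the thin-lens equation to the first lens, 1/4 = 1/13.5 + 1/d_i1, which gives d_i1 = 5.684 cm.
Object distance for lens 2: d_o2 = 24 - 5.684 = 18.316 cm.
Applying the thin-lens equation again with f_2 = 10.5 cm and d_o2 = 18.316 cm gives d_i2 = 24.606 cm.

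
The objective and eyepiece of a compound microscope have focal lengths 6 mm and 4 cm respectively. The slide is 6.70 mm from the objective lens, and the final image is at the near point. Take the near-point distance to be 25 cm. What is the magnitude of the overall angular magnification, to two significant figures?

62

Convert to cm: f_obj = 6 mm = 0.6 cm; d_o = 6.70 mm = 0.67 cm.
Objective: 1/d_i = 1/f_obj - 1/d_o = 1/0.6 - 1/0.67 = 0.17413 cm^-1, so d_i = 5.743 cm.
m_obj = -d_i/d_o = -5.743/0.67 = -8.571.
Eyepiece angular magnification (image at near point): M_eye = 1 + D/f_e = 1 + 25/4 = 7.250.
Overall M = m_obj x M_eye = (-8.571)(7.250) = -62.14.
|M| = 62.14.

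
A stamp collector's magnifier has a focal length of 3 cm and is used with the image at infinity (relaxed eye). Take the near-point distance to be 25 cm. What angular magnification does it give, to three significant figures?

8.33

M = D/f = 25/3 = 8.333.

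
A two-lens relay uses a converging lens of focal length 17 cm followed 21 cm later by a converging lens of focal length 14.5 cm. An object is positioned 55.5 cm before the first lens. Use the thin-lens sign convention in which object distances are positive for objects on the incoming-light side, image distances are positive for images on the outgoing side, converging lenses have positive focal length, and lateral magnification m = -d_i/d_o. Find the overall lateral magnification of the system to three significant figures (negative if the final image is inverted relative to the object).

First lens: d_i1 = 1/(1/17 - 1/55.5) = 24.506 cm.
m_1 = -(24.506)/55.5 = -0.4416.
This image would form 24.506 cm past lens 1, i.e. 3.506 cm beyond lens 2, so it is a virtual object for lens 2: d_o2 = 21 - 24.506 = -3.506 cm.
Second lens: d_i2 = 1/(1/14.5 - 1/(-3.506)) = 2.824 cm.
m_2 = -(2.824)/(-3.506) = 0.8053.
Overall magnification: m = m_1 m_2 = -0.3556.

-0.356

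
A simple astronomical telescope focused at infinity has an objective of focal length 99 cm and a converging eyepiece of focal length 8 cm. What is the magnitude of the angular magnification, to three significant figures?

|M| = f_obj/|f_eye| = 99/8 = 12.375.

12.4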